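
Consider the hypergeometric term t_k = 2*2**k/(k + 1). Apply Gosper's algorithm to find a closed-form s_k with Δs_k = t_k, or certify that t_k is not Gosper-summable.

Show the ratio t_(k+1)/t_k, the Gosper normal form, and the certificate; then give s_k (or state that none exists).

t_(k+1)/t_k = 2*(k + 1)/(k + 2).
Normal form (A,B,C) = (2*k + 2, k + 2, 1).
Key eq: (2*k + 2)·f(k+1) = (k + 1)·f(k) + (1).
deg f ≤ -1 (via 1,1,0).
Bound -1 < 0, so the key equation has no polynomial solution.

none (Gosper's algorithm certifies no s_k)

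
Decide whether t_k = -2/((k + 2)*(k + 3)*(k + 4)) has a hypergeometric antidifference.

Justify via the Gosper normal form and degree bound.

Yes. s_k = k*(-k - 5)/(6*(k + 2)*(k + 3)).

t_(k+1)/t_k = (k + 2)/(k + 5).
A = k + 2, B = k + 5, C = 1.
Key eq: (k + 2)·f(k+1) = (k + 4)·f(k) + (1).
From deg A=1, deg B=1, deg C=0: d=2.
Coefficient equations give f(k) = k*(k + 5)/12.
R(k) = B(k−1)·f(k)/C(k) = k*(k + 4)*(k + 5)/12; s_k = R·t_k = k*(-k - 5)/(6*(k + 2)*(k + 3)).
s_(k+1) − s_k = -2/(k**3 + 9*k**2 + 26*k + 24) = t_k.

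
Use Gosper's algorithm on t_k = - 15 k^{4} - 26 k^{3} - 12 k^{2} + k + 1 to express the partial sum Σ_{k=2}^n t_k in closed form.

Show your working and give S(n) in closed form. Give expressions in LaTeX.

The ratio is (15*k**4 + 86*k**3 + 180*k**2 + 161*k + 51)/(15*k**4 + 26*k**3 + 12*k**2 - k - 1).
Take A(k)=1, B(k)=1, C(k)=k**4 + 26*k**3/15 + 4*k**2/5 - k/15 - 1/15.
Need (1)·f(k+1) − (1)·f(k) = k**4 + 26*k**3/15 + 4*k**2/5 - k/15 - 1/15.
From deg A=0, deg B=0, deg C=4: d=5.
A polynomial solution: f(k) = k*(3*k**4 - k**3 - 4*k**2 + 1)/15.
So s_k = (B(k−1)f/C)·t_k = (k*(3*k**4 - k**3 - 4*k**2 + 1)/(15*k**4 + 26*k**3 + 12*k**2 - k - 1))·t_k = -3*k**5 + k**4 + 4*k**3 - k.
s_(k+1) − s_k = -15*k**4 - 26*k**3 - 12*k**2 + k + 1 = t_k.
s_(n+1) = -3*n**5 - 14*n**4 - 22*n**3 - 12*n**2 + 1 and s_(2) = -50, so S(n) = -3*n**5 - 14*n**4 - 22*n**3 - 12*n**2 + 51.

S(n) = - 3 n^{5} - 14 n^{4} - 22 n^{3} - 12 n^{2} + 51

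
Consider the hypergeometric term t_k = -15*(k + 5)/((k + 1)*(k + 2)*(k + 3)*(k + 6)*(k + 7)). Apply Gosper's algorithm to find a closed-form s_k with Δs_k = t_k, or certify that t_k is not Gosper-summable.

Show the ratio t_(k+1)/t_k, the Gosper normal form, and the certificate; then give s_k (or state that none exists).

s_k = 5*k*(-k**2 - 9*k - 20)/(12*(k**3 + 9*k**2 + 20*k + 12))

t_(k+1)/t_k = (k + 1)*(k + 6)**2/((k + 4)*(k + 5)*(k + 8)).
Take A(k)=k + 1, B(k)=k + 8, C(k)=k**3 + 14*k**2 + 65*k + 100.
Set up (k + 1)·f(k+1) − (k + 7)·f(k) − (k**3 + 14*k**2 + 65*k + 100) = 0.
From deg A=1, deg B=1, deg C=3: d=6.
Coefficient equations give f(k) = k*(k + 3)*(k + 4)**2*(k + 5)**2/36.
R(k) = B(k−1)·f(k)/C(k) = k*(k + 3)*(k + 4)*(k + 7)/36; s_k = R·t_k = 5*k*(-k**2 - 9*k - 20)/(12*(k**3 + 9*k**2 + 20*k + 12)).
Check: Δs_k = 15*(-k - 5)/(k**5 + 19*k**4 + 131*k**3 + 401*k**2 + 540*k + 252). ✓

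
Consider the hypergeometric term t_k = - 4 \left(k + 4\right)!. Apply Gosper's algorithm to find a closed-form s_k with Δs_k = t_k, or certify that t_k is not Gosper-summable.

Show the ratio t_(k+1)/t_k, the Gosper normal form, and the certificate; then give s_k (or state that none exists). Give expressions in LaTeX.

Compute t_(k+1)/t_k: get k + 5.
Normal form (A,B,C) = (k + 5, 1, 1).
Set up (k + 5)·f(k+1) − (1)·f(k) − (1) = 0.
Bound: deg f ≤ -1.
deg f ≤ -1 is impossible — no certificate.

not Gosper-summable; s_k does not exist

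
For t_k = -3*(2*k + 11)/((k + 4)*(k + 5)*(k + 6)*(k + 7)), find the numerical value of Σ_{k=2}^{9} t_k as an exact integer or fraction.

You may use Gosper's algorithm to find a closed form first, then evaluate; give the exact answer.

Σ = -11/224

Step 1: r(k) = (k + 4)*(2*k + 13)/((k + 8)*(2*k + 11)).
Gosper form: A/B · C(k+1)/C(k) with A=k + 4, B=k + 8, C=k + 11/2.
Set up (k + 4)·f(k+1) − (k + 7)·f(k) − (k + 11/2) = 0.
Degrees (1,1,1) ⇒ d ≤ 3.
Solve for f: f(k) = k*(k + 5)*(k + 10)/48 (degree 3 ≤ 3).
Then R = B(k−1)f/C = k*(k + 5)*(k + 7)*(k + 10)/(24*(2*k + 11)), so s_k = R(k)·t_k = k*(-k - 10)/(8*(k**2 + 10*k + 24)).
Check: Δs_k = 3*(-2*k - 11)/(k**4 + 22*k**3 + 179*k**2 + 638*k + 840). ✓
Σ_(k=2)^(9) t_k = s_(10) − s_(2) = -25/224 − (-1/16) = -11/224.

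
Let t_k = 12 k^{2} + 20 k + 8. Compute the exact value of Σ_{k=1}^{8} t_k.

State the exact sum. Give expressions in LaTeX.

t_(k+1)/t_k = (3*k**2 + 11*k + 10)/(3*k**2 + 5*k + 2).
Normal form (A,B,C) = (1, 1, k**2 + 5*k/3 + 2/3).
Set up (1)·f(k+1) − (1)·f(k) − (k**2 + 5*k/3 + 2/3) = 0.
deg f ≤ 3 (via 0,0,2).
A polynomial solution: f(k) = k**2*(k + 1)/3.
R(k) = B(k−1)·f(k)/C(k) = k**2/(3*k + 2); s_k = R·t_k = 4*k**2*(k + 1).
Check: Δs_k = 12*k**2 + 20*k + 8. ✓
Sum = s_(9) − s_(1); s_(9) = 3240, s_(1) = 8 ⇒ 3232.

Σ = 3232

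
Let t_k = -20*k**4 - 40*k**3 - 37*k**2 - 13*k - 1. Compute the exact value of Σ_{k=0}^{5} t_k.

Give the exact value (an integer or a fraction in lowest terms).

Σ = -30816

t_(k+1)/t_k = (20*k**4 + 120*k**3 + 277*k**2 + 287*k + 111)/(20*k**4 + 40*k**3 + 37*k**2 + 13*k + 1).
Normal form (A,B,C) = (1, 1, k**4 + 2*k**3 + 37*k**2/20 + 13*k/20 + 1/20).
f must satisfy (1)·f(k+1) − (1)·f(k) = k**4 + 2*k**3 + 37*k**2/20 + 13*k/20 + 1/20.
deg f ≤ 5 (via 0,0,4).
Coefficient equations give f(k) = k**2*(4*k**3 - k - 2)/20.
Then R = B(k−1)f/C = k**2*(4*k**3 - k - 2)/((2*k + 1)*(10*k**3 + 15*k**2 + 11*k + 1)), so s_k = R(k)·t_k = k**2*(-4*k**3 + k + 2).
Δs = -20*k**4 - 40*k**3 - 37*k**2 - 13*k - 1, as required.
Sum = s_(6) − s_(0); s_(6) = -30816, s_(0) = 0 ⇒ -30816.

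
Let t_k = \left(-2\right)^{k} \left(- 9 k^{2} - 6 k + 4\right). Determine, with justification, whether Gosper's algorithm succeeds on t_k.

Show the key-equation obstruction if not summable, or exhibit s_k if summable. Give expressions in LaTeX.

Compute t_(k+1)/t_k: get 2*(-9*k**2 - 24*k - 11)/(9*k**2 + 6*k - 4).
Factor: A=-2; B=1; C=k**2 + 2*k/3 - 4/9.
Set up (-2)·f(k+1) − (1)·f(k) − (k**2 + 2*k/3 - 4/9) = 0.
d = 2 from the (0,0,2) case.
Coefficient equations give f(k) = -(3*k**2 - 2*k - 2)/9.
So s_k = (B(k−1)f/C)·t_k = (-(3*k**2 - 2*k - 2)/(9*k**2 + 6*k - 4))·t_k = (-2)**k*(3*k**2 - 2*k - 2).
Verify: (-2)**k*(-9*k**2 - 6*k + 4) matches t_k.

Yes. s_k = \left(-2\right)^{k} \left(3 k^{2} - 2 k - 2\right).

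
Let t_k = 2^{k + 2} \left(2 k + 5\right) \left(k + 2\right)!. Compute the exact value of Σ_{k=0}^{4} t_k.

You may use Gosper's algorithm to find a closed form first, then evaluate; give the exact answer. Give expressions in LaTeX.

Σ = 645112

t_(k+1)/t_k = 2*(k + 3)*(2*k + 7)/(2*k + 5).
So A=2*k + 6 and B=1, with C=k + 5/2.
f must satisfy (2*k + 6)·f(k+1) − (1)·f(k) = k + 5/2.
Bound: deg f ≤ 0.
Solve for f: f(k) = 1/2 (degree 0 ≤ 0).
So s_k = (B(k−1)f/C)·t_k = (1/(2*k + 5))·t_k = 2**(k + 2)*factorial(k + 2).
Check: Δs_k = 2**(k + 2)*(2*k + 5)*factorial(k + 2). ✓
Evaluate s at k=5 and k=0: 645120 and 8; difference 645112.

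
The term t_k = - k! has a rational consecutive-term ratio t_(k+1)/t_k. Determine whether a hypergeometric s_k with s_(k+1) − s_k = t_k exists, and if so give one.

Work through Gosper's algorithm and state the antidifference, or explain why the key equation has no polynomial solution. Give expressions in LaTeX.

none (Gosper's algorithm certifies no s_k)

Compute t_(k+1)/t_k: get k + 1.
So A=k + 1 and B=1, with C=1.
Key eq: (k + 1)·f(k+1) = (1)·f(k) + (1).
Bound: deg f ≤ -1.
Bound -1 < 0, so the key equation has no polynomial solution.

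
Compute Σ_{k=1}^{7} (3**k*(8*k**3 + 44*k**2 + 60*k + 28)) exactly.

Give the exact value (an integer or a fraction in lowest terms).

Σ = 15129636

Compute t_(k+1)/t_k: get 3*(2*k**3 + 17*k**2 + 43*k + 35)/(2*k**3 + 11*k**2 + 15*k + 7).
Factor: A=3; B=1; C=k**3 + 11*k**2/2 + 15*k/2 + 7/2.
Key eq: (3)·f(k+1) = (1)·f(k) + (k**3 + 11*k**2/2 + 15*k/2 + 7/2).
d = 3 from the (0,0,3) case.
Match coefficients ⇒ f(k) = (2*k**3 + 2*k**2 + 1)/4.
Get s_k = R·t_k = 3**k*(4*k**3 + 4*k**2 + 2) with R(k) = B(k−1)f(k)/C(k) = (2*k**3 + 2*k**2 + 1)/(2*(2*k**3 + 11*k**2 + 15*k + 7)).
Δs = 3**k*(8*k**3 + 44*k**2 + 60*k + 28), as required.
Sum = s_(8) − s_(1); s_(8) = 15129666, s_(1) = 30 ⇒ 15129636.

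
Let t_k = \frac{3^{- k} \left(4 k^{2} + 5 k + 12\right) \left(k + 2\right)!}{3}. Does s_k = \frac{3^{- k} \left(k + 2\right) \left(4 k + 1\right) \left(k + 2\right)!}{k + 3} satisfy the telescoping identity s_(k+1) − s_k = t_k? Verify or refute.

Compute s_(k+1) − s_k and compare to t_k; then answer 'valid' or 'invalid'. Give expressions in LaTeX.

Invalid: residual - \frac{3^{- k} \left(4 k^{3} + 17 k^{2} + 15 k + 33\right) \left(k + 2\right)!}{3 \left(k + 3\right) \left(k + 4\right)} ≠ 0.

s_(k+1) = (k + 3)*(4*k + 5)*factorial(k + 3)/(3*3**k*(k + 4))
s_(k+1) − s_k = (4*k**4 + 29*k**3 + 78*k**2 + 129*k + 111)*factorial(k + 2)/(3*3**k*(k + 3)*(k + 4))
(s_(k+1) − s_k) − t_k = -(4*k**3 + 17*k**2 + 15*k + 33)*factorial(k + 2)/(3*3**k*(k + 3)*(k + 4))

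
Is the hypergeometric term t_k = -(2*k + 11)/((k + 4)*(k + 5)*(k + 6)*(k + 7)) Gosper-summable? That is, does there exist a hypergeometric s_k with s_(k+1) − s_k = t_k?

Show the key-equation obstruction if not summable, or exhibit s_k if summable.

t_(k+1)/t_k = (k + 4)*(2*k + 13)/((k + 8)*(2*k + 11)).
Factor: A=k + 4; B=k + 8; C=k + 11/2.
f must satisfy (k + 4)·f(k+1) − (k + 7)·f(k) = k + 11/2.
Bound: deg f ≤ 3.
Solving with deg f ≤ 3: f(k) = k*(k + 5)*(k + 10)/48.
Get s_k = R·t_k = k*(-k - 10)/(24*(k**2 + 10*k + 24)) with R(k) = B(k−1)f(k)/C(k) = k*(k + 5)*(k + 7)*(k + 10)/(24*(2*k + 11)).
Verify: (-2*k - 11)/(k**4 + 22*k**3 + 179*k**2 + 638*k + 840) matches t_k.

Yes. s_k = k*(-k - 10)/(24*(k**2 + 10*k + 24)).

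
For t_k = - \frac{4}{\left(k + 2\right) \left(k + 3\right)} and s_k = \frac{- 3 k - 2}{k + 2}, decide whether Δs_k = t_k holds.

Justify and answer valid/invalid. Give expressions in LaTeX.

s_(k+1) = (-3*k - 5)/(k + 3)
s_(k+1) − s_k = -4/(k**2 + 5*k + 6)
(s_(k+1) − s_k) − t_k = 0

Valid: the claim telescopes to t_k.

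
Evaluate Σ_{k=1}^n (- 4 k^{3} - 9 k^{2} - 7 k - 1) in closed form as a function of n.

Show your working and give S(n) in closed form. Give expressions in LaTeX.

S(n) = n \left(- n^{3} - 5 n^{2} - 9 n - 6\right)

t_(k+1)/t_k = (4*k**3 + 21*k**2 + 37*k + 21)/(4*k**3 + 9*k**2 + 7*k + 1).
Factor: A=1; B=1; C=k**3 + 9*k**2/4 + 7*k/4 + 1/4.
Key eq: (1)·f(k+1) = (1)·f(k) + (k**3 + 9*k**2/4 + 7*k/4 + 1/4).
Bound: deg f ≤ 4.
A polynomial solution: f(k) = k*(k**3 + k**2 - 1)/4.
Get s_k = R·t_k = -k**4 - k**3 + k with R(k) = B(k−1)f(k)/C(k) = k*(k**3 + k**2 - 1)/(4*k**3 + 9*k**2 + 7*k + 1).
Check: Δs_k = -4*k**3 - 9*k**2 - 7*k - 1. ✓
Σ_(k=1)^n t_k = s_(n+1) − s_(1) = (-n**4 - 5*n**3 - 9*n**2 - 6*n - 1) − (-1), i.e. n*(-n**3 - 5*n**2 - 9*n - 6).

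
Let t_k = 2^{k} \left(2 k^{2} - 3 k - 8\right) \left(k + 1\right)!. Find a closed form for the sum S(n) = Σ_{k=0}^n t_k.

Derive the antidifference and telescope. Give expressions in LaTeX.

S(n) = 2 \cdot 2^{n} n^{3} n! - 14 \cdot 2^{n} n n! - 12 \cdot 2^{n} n! + 4

The ratio is 2*(2*k**3 + 5*k**2 - 7*k - 18)/(2*k**2 - 3*k - 8).
So A=2*k + 4 and B=1, with C=k**2 - 3*k/2 - 4.
Need (2*k + 4)·f(k+1) − (1)·f(k) = k**2 - 3*k/2 - 4.
Bound: deg f ≤ 1.
Coefficient equations give f(k) = (k - 4)/2.
Then R = B(k−1)f/C = (k - 4)/(2*k**2 - 3*k - 8), so s_k = R(k)·t_k = 2**k*(k - 4)*factorial(k + 1).
Verify: 2**k*(2*k**2 - 3*k - 8)*factorial(k + 1) matches t_k.
Telescope: S(n) = s_(n+1) − s_(0) = 2**(n + 1)*(n - 3)*factorial(n + 2) − (-4) = 2*2**n*n**3*factorial(n) - 14*2**n*n*factorial(n) - 12*2**n*factorial(n) + 4.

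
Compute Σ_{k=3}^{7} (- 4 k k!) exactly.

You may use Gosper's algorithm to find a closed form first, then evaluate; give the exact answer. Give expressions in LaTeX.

Σ = -161256

Ratio r(k) = (k + 1)**2/k.
Gosper form: A/B · C(k+1)/C(k) with A=k + 1, B=1, C=k.
Solve (k + 1)·f(k+1) − (1)·f(k) = k.
d = 0 from the (1,0,1) case.
A polynomial solution: f(k) = 1.
Get s_k = R·t_k = -4*factorial(k) with R(k) = B(k−1)f(k)/C(k) = 1/k.
Check: Δs_k = -4*k*factorial(k). ✓
Telescoping: Σ = s_(8) − s_(3) = -161280 − (-24) = -161256.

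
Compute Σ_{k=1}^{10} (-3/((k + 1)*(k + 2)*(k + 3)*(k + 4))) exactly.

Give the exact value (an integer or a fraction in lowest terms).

Σ = -15/364

t_(k+1)/t_k = (k + 1)/(k + 5).
Factor: A=k + 1; B=k + 5; C=1.
Set up (k + 1)·f(k+1) − (k + 4)·f(k) − (1) = 0.
From deg A=1, deg B=1, deg C=0: d=3.
A polynomial solution: f(k) = k*(k**2 + 6*k + 11)/18.
So s_k = (B(k−1)f/C)·t_k = (k*(k + 4)*(k**2 + 6*k + 11)/18)·t_k = k*(-k**2 - 6*k - 11)/(6*(k + 1)*(k + 2)*(k + 3)).
Verify: -3/(k**4 + 10*k**3 + 35*k**2 + 50*k + 24) matches t_k.
Evaluate s at k=11 and k=1: -121/728 and -1/8; difference -15/364.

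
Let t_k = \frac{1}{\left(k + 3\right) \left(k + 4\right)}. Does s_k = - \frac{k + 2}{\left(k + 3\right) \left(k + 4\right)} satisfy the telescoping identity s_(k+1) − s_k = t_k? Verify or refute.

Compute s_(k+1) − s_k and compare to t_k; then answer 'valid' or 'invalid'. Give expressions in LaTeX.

Invalid: residual - \frac{4}{k^{3} + 12 k^{2} + 47 k + 60} ≠ 0.

s_(k+1) = (-k - 3)/((k + 4)*(k + 5))
s_(k+1) − s_k = (k + 1)/(k**3 + 12*k**2 + 47*k + 60)
(s_(k+1) − s_k) − t_k = -4/(k**3 + 12*k**2 + 47*k + 60)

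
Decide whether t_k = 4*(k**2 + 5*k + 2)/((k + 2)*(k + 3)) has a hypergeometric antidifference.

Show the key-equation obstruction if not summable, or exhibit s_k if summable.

Yes. s_k = 4*k**2/(k + 2).

Step 1: r(k) = (k + 2)*(5*k + (k + 1)**2 + 7)/((k + 4)*(k**2 + 5*k + 2)).
Take A(k)=k + 2, B(k)=k + 4, C(k)=k**2 + 5*k + 2.
Solve (k + 2)·f(k+1) − (k + 3)·f(k) = k**2 + 5*k + 2.
d = 2 from the (1,1,2) case.
Solve for f: f(k) = k**2 (degree 2 ≤ 2).
R(k) = B(k−1)·f(k)/C(k) = k**2*(k + 3)/(k**2 + 5*k + 2); s_k = R·t_k = 4*k**2/(k + 2).
Δs = 4*(k**2 + 5*k + 2)/(k**2 + 5*k + 6), as required.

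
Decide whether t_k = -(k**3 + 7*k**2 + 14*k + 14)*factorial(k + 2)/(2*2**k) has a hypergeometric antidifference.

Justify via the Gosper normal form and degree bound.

Yes. s_k = -(k**2 + 4*k - 1)*factorial(k + 2)/2**k.

Compute t_(k+1)/t_k: get (k**4 + 13*k**3 + 61*k**2 + 129*k + 108)/(2*(k**3 + 7*k**2 + 14*k + 14)).
Take A(k)=k/2 + 3/2, B(k)=1, C(k)=k**3 + 7*k**2 + 14*k + 14.
Set up (k/2 + 3/2)·f(k+1) − (1)·f(k) − (k**3 + 7*k**2 + 14*k + 14) = 0.
From deg A=1, deg B=0, deg C=3: d=2.
A polynomial solution: f(k) = 2*(k**2 + 4*k - 1).
R(k) = B(k−1)·f(k)/C(k) = 2*(k**2 + 4*k - 1)/(k**3 + 7*k**2 + 14*k + 14); s_k = R·t_k = -(k**2 + 4*k - 1)*factorial(k + 2)/2**k.
Check: Δs_k = -(k**3 + 7*k**2 + 14*k + 14)*factorial(k + 2)/(2*2**k). ✓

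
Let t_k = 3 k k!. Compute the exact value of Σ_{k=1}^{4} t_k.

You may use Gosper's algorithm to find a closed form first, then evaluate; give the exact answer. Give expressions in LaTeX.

Σ = 357

Step 1: r(k) = (k + 1)**2/k.
Normal form (A,B,C) = (k + 1, 1, k).
Solve (k + 1)·f(k+1) − (1)·f(k) = k.
deg f ≤ 0 (via 1,0,1).
A polynomial solution: f(k) = 1.
Then R = B(k−1)f/C = 1/k, so s_k = R(k)·t_k = 3*factorial(k).
s_(k+1) − s_k = 3*k*factorial(k) = t_k.
Telescoping: Σ = s_(5) − s_(1) = 360 − (3) = 357.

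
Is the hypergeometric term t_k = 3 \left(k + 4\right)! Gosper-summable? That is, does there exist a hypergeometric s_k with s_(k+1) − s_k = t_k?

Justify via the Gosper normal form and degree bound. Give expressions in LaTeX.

Ratio r(k) = k + 5.
Normal form (A,B,C) = (k + 5, 1, 1).
Need (k + 5)·f(k+1) − (1)·f(k) = 1.
Degrees (1,0,0) ⇒ d ≤ -1.
deg f ≤ -1 is impossible — no certificate.

No. Not Gosper-summable.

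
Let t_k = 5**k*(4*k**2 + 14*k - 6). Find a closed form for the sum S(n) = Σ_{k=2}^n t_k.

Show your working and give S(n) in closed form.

S(n) = 5*5**n*n**2 + 15*5**n*n - 10*5**n - 50

Step 1: r(k) = 5*(2*k**2 + 11*k + 6)/(2*k**2 + 7*k - 3).
So A=5 and B=1, with C=k**2 + 7*k/2 - 3/2.
Solve (5)·f(k+1) − (1)·f(k) = k**2 + 7*k/2 - 3/2.
d = 2 from the (0,0,2) case.
Solve for f: f(k) = (k**2 + k - 4)/4 (degree 2 ≤ 2).
Get s_k = R·t_k = 5**k*(k**2 + k - 4) with R(k) = B(k−1)f(k)/C(k) = (k**2 + k - 4)/(2*(2*k**2 + 7*k - 3)).
Δs = 5**k*(4*k**2 + 14*k - 6), as required.
Σ_(k=2)^n t_k = s_(n+1) − s_(2) = (5**(n + 1)*(n**2 + 3*n - 2)) − (50), i.e. 5*5**n*n**2 + 15*5**n*n - 10*5**n - 50.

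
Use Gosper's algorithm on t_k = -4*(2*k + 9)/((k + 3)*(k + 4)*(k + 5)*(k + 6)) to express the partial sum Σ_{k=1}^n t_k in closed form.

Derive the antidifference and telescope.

t_(k+1)/t_k = (k + 3)*(2*k + 11)/((k + 7)*(2*k + 9)).
Normal form (A,B,C) = (k + 3, k + 7, k + 9/2).
Key eq: (k + 3)·f(k+1) = (k + 6)·f(k) + (k + 9/2).
deg f ≤ 3 (via 1,1,1).
Solving with deg f ≤ 3: f(k) = k*(k + 4)*(k + 8)/30.
R(k) = B(k−1)·f(k)/C(k) = k*(k + 4)*(k + 6)*(k + 8)/(15*(2*k + 9)); s_k = R·t_k = 4*k*(-k - 8)/(15*(k**2 + 8*k + 15)).
s_(k+1) − s_k = 4*(-2*k - 9)/(k**4 + 18*k**3 + 119*k**2 + 342*k + 360) = t_k.
s_(n+1) = 4*(-n**2 - 10*n - 9)/(15*(n**2 + 10*n + 24)) and s_(1) = -1/10, so S(n) = n*(-n - 10)/(6*(n**2 + 10*n + 24)).

S(n) = n*(-n - 10)/(6*(n**2 + 10*n + 24))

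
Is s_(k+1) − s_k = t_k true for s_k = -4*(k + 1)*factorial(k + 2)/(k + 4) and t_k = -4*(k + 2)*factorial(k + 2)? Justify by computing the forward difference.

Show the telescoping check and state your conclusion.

Invalid: residual 12*(k**2 + 6*k + 7)*factorial(k + 2)/((k + 4)*(k + 5)) ≠ 0.

s_(k+1) = -4*(k + 2)*factorial(k + 3)/(k + 5)
s_(k+1) − s_k = -4*(k**3 + 8*k**2 + 20*k + 19)*factorial(k + 2)/((k + 4)*(k + 5))
(s_(k+1) − s_k) − t_k = 12*(k**2 + 6*k + 7)*factorial(k + 2)/((k + 4)*(k + 5))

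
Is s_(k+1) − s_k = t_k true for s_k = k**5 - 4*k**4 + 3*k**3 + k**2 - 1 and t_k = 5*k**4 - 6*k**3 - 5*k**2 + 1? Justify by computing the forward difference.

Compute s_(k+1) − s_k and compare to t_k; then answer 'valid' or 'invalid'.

Valid: the claim telescopes to t_k.

s_(k+1) = k**2*(k**3 + k**2 - 3*k - 4)
s_(k+1) − s_k = 5*k**4 - 6*k**3 - 5*k**2 + 1
(s_(k+1) − s_k) − t_k = 0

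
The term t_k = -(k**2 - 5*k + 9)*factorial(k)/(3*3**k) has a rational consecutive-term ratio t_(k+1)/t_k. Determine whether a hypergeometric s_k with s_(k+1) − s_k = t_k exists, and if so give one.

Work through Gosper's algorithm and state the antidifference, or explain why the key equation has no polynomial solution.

s_k = -(k - 4)*factorial(k)/3**k

Ratio r(k) = (k + 1)*(-5*k + (k + 1)**2 + 4)/(3*(k**2 - 5*k + 9)).
Factor: A=k/3 + 1/3; B=1; C=k**2 - 5*k + 9.
f must satisfy (k/3 + 1/3)·f(k+1) − (1)·f(k) = k**2 - 5*k + 9.
Bound: deg f ≤ 1.
Solving with deg f ≤ 1: f(k) = 3*(k - 4).
Then R = B(k−1)f/C = 3*(k - 4)/(k**2 - 5*k + 9), so s_k = R(k)·t_k = -(k - 4)*factorial(k)/3**k.
Δs = -(k**2 - 5*k + 9)*factorial(k)/(3*3**k), as required.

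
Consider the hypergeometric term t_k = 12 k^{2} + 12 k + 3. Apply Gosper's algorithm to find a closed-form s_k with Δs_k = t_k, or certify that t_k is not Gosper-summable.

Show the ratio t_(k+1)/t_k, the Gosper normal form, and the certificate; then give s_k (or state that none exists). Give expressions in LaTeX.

Compute t_(k+1)/t_k: get (4*k**2 + 12*k + 9)/(4*k**2 + 4*k + 1).
Factor: A=1; B=1; C=k**2 + k + 1/4.
Key eq: (1)·f(k+1) = (1)·f(k) + (k**2 + k + 1/4).
From deg A=0, deg B=0, deg C=2: d=3.
Solving with deg f ≤ 3: f(k) = k*(2*k - 1)*(2*k + 1)/12.
Get s_k = R·t_k = 4*k**3 - k with R(k) = B(k−1)f(k)/C(k) = k*(2*k - 1)/(3*(2*k + 1)).
Check: Δs_k = 12*k**2 + 12*k + 3. ✓

s_k = 4 k^{3} - k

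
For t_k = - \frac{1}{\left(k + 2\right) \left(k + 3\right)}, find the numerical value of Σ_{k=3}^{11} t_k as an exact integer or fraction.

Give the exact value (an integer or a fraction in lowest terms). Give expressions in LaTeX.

Step 1: r(k) = (k + 2)/(k + 4).
Normal form (A,B,C) = (k + 2, k + 4, 1).
f must satisfy (k + 2)·f(k+1) − (k + 3)·f(k) = 1.
Bound: deg f ≤ 1.
Coefficient equations give f(k) = k/2.
So s_k = (B(k−1)f/C)·t_k = (k*(k + 3)/2)·t_k = -k/(2*k + 4).
Check: Δs_k = -1/(k**2 + 5*k + 6). ✓
Sum = s_(12) − s_(3); s_(12) = -3/7, s_(3) = -3/10 ⇒ -9/70.

Σ = -9/70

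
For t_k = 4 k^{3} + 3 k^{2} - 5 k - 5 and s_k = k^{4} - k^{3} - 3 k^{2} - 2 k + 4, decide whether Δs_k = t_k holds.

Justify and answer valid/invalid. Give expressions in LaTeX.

s_(k+1) = k**4 + 3*k**3 - 7*k - 1
s_(k+1) − s_k = 4*k**3 + 3*k**2 - 5*k - 5
(s_(k+1) − s_k) − t_k = 0

valid; difference matches t_k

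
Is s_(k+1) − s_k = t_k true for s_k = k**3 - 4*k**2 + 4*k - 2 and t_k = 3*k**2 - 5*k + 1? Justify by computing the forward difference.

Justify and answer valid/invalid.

s_(k+1) = k**3 - k**2 - k - 1
s_(k+1) − s_k = 3*k**2 - 5*k + 1
(s_(k+1) − s_k) − t_k = 0

valid (s_(k+1) − s_k reduces to t_k)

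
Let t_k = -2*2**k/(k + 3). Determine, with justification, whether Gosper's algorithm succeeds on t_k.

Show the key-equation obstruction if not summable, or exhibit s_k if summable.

Compute t_(k+1)/t_k: get 2*(k + 3)/(k + 4).
Gosper form: A/B · C(k+1)/C(k) with A=2*k + 6, B=k + 4, C=1.
Solve (2*k + 6)·f(k+1) − (k + 3)·f(k) = 1.
From deg A=1, deg B=1, deg C=0: d=-1.
Negative degree bound (-1): no f exists, t_k not Gosper-summable.

No — negative degree bound, so no certificate f.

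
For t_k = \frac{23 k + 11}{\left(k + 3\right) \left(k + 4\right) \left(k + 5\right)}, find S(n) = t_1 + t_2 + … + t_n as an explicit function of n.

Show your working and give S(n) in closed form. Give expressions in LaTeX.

Ratio r(k) = (k + 3)*(23*k + 34)/((k + 6)*(23*k + 11)).
Factor: A=k + 3; B=k + 6; C=k + 11/23.
Set up (k + 3)·f(k+1) − (k + 5)·f(k) − (k + 11/23) = 0.
From deg A=1, deg B=1, deg C=1: d=2.
A polynomial solution: f(k) = k*(10*k + 1)/69.
So s_k = (B(k−1)f/C)·t_k = (k*(k + 5)*(10*k + 1)/(3*(23*k + 11)))·t_k = k*(10*k + 1)/(3*(k + 3)*(k + 4)).
Δs = (23*k + 11)/(k**3 + 12*k**2 + 47*k + 60), as required.
Evaluate: s_(n+1) = (10*n**2 + 21*n + 11)/(3*(n**2 + 9*n + 20)); subtract s_(1) = 11/60 ⇒ S(n) = n*(63*n + 107)/(20*(n**2 + 9*n + 20)).

S(n) = \frac{n \left(63 n + 107\right)}{20 \left(n^{2} + 9 n + 20\right)}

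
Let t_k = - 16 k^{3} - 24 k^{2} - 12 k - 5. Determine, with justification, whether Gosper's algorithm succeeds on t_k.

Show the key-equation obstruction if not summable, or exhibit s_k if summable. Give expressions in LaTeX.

Yes. s_k = k \left(- 4 k^{3} + 2 k - 3\right).

t_(k+1)/t_k = (16*k**3 + 72*k**2 + 108*k + 57)/(16*k**3 + 24*k**2 + 12*k + 5).
Take A(k)=1, B(k)=1, C(k)=k**3 + 3*k**2/2 + 3*k/4 + 5/16.
Key eq: (1)·f(k+1) = (1)·f(k) + (k**3 + 3*k**2/2 + 3*k/4 + 5/16).
Bound: deg f ≤ 4.
Solving with deg f ≤ 4: f(k) = k*(4*k**3 - 2*k + 3)/16.
R(k) = B(k−1)·f(k)/C(k) = k*(4*k**3 - 2*k + 3)/(16*k**3 + 24*k**2 + 12*k + 5); s_k = R·t_k = k*(-4*k**3 + 2*k - 3).
Check: Δs_k = -16*k**3 - 24*k**2 - 12*k - 5. ✓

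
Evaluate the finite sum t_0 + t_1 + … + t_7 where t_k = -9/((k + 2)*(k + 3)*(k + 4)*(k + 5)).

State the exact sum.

Σ = -27/220

Step 1: r(k) = (k + 2)/(k + 6).
Gosper form: A/B · C(k+1)/C(k) with A=k + 2, B=k + 6, C=1.
Key eq: (k + 2)·f(k+1) = (k + 5)·f(k) + (1).
d = 3 from the (1,1,0) case.
Solve for f: f(k) = k*(k**2 + 9*k + 26)/72 (degree 3 ≤ 3).
Get s_k = R·t_k = k*(-k**2 - 9*k - 26)/(8*(k + 2)*(k + 3)*(k + 4)) with R(k) = B(k−1)f(k)/C(k) = k*(k + 5)*(k**2 + 9*k + 26)/72.
Check: Δs_k = -9/(k**4 + 14*k**3 + 71*k**2 + 154*k + 120). ✓
Sum = s_(8) − s_(0); s_(8) = -27/220, s_(0) = 0 ⇒ -27/220.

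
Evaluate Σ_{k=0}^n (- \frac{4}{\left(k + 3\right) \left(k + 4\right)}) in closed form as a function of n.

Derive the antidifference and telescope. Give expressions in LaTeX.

t_(k+1)/t_k = (k + 3)/(k + 5).
Gosper form: A/B · C(k+1)/C(k) with A=k + 3, B=k + 5, C=1.
Need (k + 3)·f(k+1) − (k + 4)·f(k) = 1.
Degrees (1,1,0) ⇒ d ≤ 1.
Match coefficients ⇒ f(k) = k/3.
Get s_k = R·t_k = -4*k/(3*k + 9) with R(k) = B(k−1)f(k)/C(k) = k*(k + 4)/3.
Verify: -4/(k**2 + 7*k + 12) matches t_k.
Σ_(k=0)^n t_k = s_(n+1) − s_(0) = (4*(-n - 1)/(3*(n + 4))) − (0), i.e. 4*(-n - 1)/(3*(n + 4)).

S(n) = \frac{4 \left(- n - 1\right)}{3 \left(n + 4\right)}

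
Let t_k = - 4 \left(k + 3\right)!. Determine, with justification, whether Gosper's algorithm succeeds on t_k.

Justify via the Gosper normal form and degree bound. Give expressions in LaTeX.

No; the degree bound rules out any f.

Compute t_(k+1)/t_k: get k + 4.
So A=k + 4 and B=1, with C=1.
f must satisfy (k + 4)·f(k+1) − (1)·f(k) = 1.
Degrees (1,0,0) ⇒ d ≤ -1.
Negative degree bound (-1): no f exists, t_k not Gosper-summable.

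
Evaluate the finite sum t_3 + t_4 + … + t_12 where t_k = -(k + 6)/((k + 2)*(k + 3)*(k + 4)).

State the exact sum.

Σ = -13/80

r(k) = (k + 2)*(k + 7)/((k + 5)*(k + 6)) after simplifying.
So A=k + 2 and B=k + 5, with C=k + 6.
Key eq: (k + 2)·f(k+1) = (k + 4)·f(k) + (k + 6).
From deg A=1, deg B=1, deg C=1: d=2.
Solve for f: f(k) = k*(2*k + 7)/3 (degree 2 ≤ 2).
Certificate R = B(k−1)f/C = k*(k + 4)*(2*k + 7)/(3*(k + 6)) gives s_k = k*(-2*k - 7)/(3*(k + 2)*(k + 3)).
Δs = (-k - 6)/(k**3 + 9*k**2 + 26*k + 24), as required.
Telescoping: Σ = s_(13) − s_(3) = -143/240 − (-13/30) = -13/80.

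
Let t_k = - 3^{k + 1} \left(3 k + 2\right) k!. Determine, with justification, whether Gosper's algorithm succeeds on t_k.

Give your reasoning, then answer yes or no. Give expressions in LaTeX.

Yes. s_k = - 3^{k + 1} k!.

Ratio r(k) = 3*(k + 1)*(3*k + 5)/(3*k + 2).
Factor: A=3*k + 3; B=1; C=k + 2/3.
f must satisfy (3*k + 3)·f(k+1) − (1)·f(k) = k + 2/3.
Bound: deg f ≤ 0.
Solving with deg f ≤ 0: f(k) = 1/3.
So s_k = (B(k−1)f/C)·t_k = (1/(3*k + 2))·t_k = -3**(k + 1)*factorial(k).
Verify: -3**(k + 1)*(3*k + 2)*factorial(k) matches t_k.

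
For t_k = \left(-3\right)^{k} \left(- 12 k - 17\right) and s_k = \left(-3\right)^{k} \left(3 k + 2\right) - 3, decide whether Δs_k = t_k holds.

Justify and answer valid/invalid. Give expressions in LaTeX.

s_(k+1) = -3*(-3)**k*(3*k + 5) - 3
s_(k+1) − s_k = (-3)**k*(-12*k - 17)
(s_(k+1) − s_k) − t_k = 0

Valid — Δs_k = t_k.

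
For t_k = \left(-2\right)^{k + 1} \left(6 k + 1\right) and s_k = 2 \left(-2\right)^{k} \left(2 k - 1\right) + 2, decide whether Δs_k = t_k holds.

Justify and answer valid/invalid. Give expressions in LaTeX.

Valid — Δs_k = t_k.

s_(k+1) = 2*(-2)**(k + 1)*(2*k + 1) + 2
s_(k+1) − s_k = (-2)**(k + 1)*(6*k + 1)
(s_(k+1) − s_k) − t_k = 0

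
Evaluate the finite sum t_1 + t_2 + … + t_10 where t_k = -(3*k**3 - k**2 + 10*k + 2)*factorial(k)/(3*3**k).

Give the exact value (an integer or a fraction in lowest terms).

The ratio is (k + 1)*(10*k + 3*(k + 1)**3 - (k + 1)**2 + 12)/(3*(3*k**3 - k**2 + 10*k + 2)).
Normal form (A,B,C) = (k/3 + 1/3, 1, k**3 - k**2/3 + 10*k/3 + 2/3).
Need (k/3 + 1/3)·f(k+1) − (1)·f(k) = k**3 - k**2/3 + 10*k/3 + 2/3.
d = 2 from the (1,0,3) case.
A polynomial solution: f(k) = k*(3*k - 1).
So s_k = (B(k−1)f/C)·t_k = (3*k*(3*k - 1)/(3*k**3 - k**2 + 10*k + 2))·t_k = -k*(3*k - 1)*factorial(k)/3**k.
Verify: -(3*k**3 - k**2 + 10*k + 2)*factorial(k)/(3*3**k) matches t_k.
Telescoping: Σ = s_(11) − s_(1) = -173465600/2187 − (-2/3) = -173464142/2187.

Σ = -173464142/2187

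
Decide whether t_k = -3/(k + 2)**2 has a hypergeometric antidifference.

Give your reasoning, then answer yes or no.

r(k) = (k + 2)**2/(k + 3)**2 after simplifying.
Factor: A=k**2 + 4*k + 4; B=k**2 + 6*k + 9; C=1.
Key eq: (k**2 + 4*k + 4)·f(k+1) = (k**2 + 4*k + 4)·f(k) + (1).
Degrees (2,2,0) ⇒ d ≤ 0.
Write f(k) = c0. Then LHS − RHS = -1, requiring -1 = 0: contradictory. No certificate.

No — the linear system for f has no solution.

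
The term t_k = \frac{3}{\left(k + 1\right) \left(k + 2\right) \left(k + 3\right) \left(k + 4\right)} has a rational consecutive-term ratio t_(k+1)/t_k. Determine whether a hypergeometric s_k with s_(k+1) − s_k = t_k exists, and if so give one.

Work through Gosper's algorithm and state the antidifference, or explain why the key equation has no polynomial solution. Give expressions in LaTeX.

Step 1: r(k) = (k + 1)/(k + 5).
A = k + 1, B = k + 5, C = 1.
Key eq: (k + 1)·f(k+1) = (k + 4)·f(k) + (1).
Degrees (1,1,0) ⇒ d ≤ 3.
Coefficient equations give f(k) = k*(k**2 + 6*k + 11)/18.
R(k) = B(k−1)·f(k)/C(k) = k*(k + 4)*(k**2 + 6*k + 11)/18; s_k = R·t_k = k*(k**2 + 6*k + 11)/(6*(k + 1)*(k + 2)*(k + 3)).
Δs = 3/(k**4 + 10*k**3 + 35*k**2 + 50*k + 24), as required.

s_k = \frac{k \left(k^{2} + 6 k + 11\right)}{6 \left(k + 1\right) \left(k + 2\right) \left(k + 3\right)}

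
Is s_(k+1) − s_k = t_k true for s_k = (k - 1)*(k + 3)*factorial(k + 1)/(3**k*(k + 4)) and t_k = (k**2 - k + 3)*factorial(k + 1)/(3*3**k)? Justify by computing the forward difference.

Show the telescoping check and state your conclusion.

Invalid: residual -(k**3 + 3*k**2 - 4*k + 15)*factorial(k + 1)/(3*3**k*(k + 4)*(k + 5)) ≠ 0.

s_(k+1) = k*(k + 4)*factorial(k + 2)/(3*3**k*(k + 5))
s_(k+1) − s_k = (k**4 + 7*k**3 + 11*k**2 + 11*k + 45)*factorial(k + 1)/(3*3**k*(k + 4)*(k + 5))
(s_(k+1) − s_k) − t_k = -(k**3 + 3*k**2 - 4*k + 15)*factorial(k + 1)/(3*3**k*(k + 4)*(k + 5))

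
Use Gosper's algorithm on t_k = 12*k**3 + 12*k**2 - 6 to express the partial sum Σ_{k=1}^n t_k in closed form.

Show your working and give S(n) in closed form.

Step 1: r(k) = (2*(k + 1)**3 + 2*(k + 1)**2 - 1)/(2*k**3 + 2*k**2 - 1).
Normal form (A,B,C) = (1, 1, k**3 + k**2 - 1/2).
Key eq: (1)·f(k+1) = (1)·f(k) + (k**3 + k**2 - 1/2).
Bound: deg f ≤ 4.
Solve for f: f(k) = k*(3*k**3 - 2*k**2 - 3*k - 4)/12 (degree 4 ≤ 4).
R(k) = B(k−1)·f(k)/C(k) = k*(3*k**3 - 2*k**2 - 3*k - 4)/(6*(2*k**3 + 2*k**2 - 1)); s_k = R·t_k = k*(3*k**3 - 2*k**2 - 3*k - 4).
Δs = 12*k**3 + 12*k**2 - 6, as required.
s_(n+1) = 3*n**4 + 10*n**3 + 9*n**2 - 4*n - 6 and s_(1) = -6, so S(n) = n*(3*n**3 + 10*n**2 + 9*n - 4).

S(n) = n*(3*n**3 + 10*n**2 + 9*n - 4)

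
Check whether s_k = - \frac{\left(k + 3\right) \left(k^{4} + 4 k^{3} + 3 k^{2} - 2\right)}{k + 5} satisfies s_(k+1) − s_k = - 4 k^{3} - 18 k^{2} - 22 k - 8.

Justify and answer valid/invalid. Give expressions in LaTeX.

s_(k+1) = -(k + 4)*((k + 1)**4 + 4*(k + 1)**3 + 3*(k + 1)**2 - 2)/(k + 6)
s_(k+1) − s_k = 4*(-k**5 - 14*k**4 - 68*k**3 - 143*k**2 - 128*k - 39)/(k**2 + 11*k + 30)
(s_(k+1) − s_k) − t_k = 2*(3*k**4 + 34*k**3 + 109*k**2 + 118*k + 42)/(k**2 + 11*k + 30)

Invalid: residual \frac{2 \left(3 k^{4} + 34 k^{3} + 109 k^{2} + 118 k + 42\right)}{k^{2} + 11 k + 30} ≠ 0.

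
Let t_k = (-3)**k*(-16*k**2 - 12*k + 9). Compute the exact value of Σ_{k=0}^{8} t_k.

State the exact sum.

t_(k+1)/t_k = 3*(-16*k**2 - 44*k - 19)/(16*k**2 + 12*k - 9).
Take A(k)=-3, B(k)=1, C(k)=k**2 + 3*k/4 - 9/16.
f must satisfy (-3)·f(k+1) − (1)·f(k) = k**2 + 3*k/4 - 9/16.
deg f ≤ 2 (via 0,0,2).
Match coefficients ⇒ f(k) = -(4*k**2 - 3*k - 3)/16.
So s_k = (B(k−1)f/C)·t_k = (-(4*k**2 - 3*k - 3)/(16*k**2 + 12*k - 9))·t_k = (-3)**k*(4*k**2 - 3*k - 3).
Check: Δs_k = (-3)**k*(-16*k**2 - 12*k + 9). ✓
Sum = s_(9) − s_(0); s_(9) = -5786802, s_(0) = -3 ⇒ -5786799.

Σ = -5786799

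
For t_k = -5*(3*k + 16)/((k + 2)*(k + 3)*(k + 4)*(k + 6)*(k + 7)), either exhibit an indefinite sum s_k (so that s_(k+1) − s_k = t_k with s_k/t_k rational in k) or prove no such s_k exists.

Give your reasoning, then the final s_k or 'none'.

Step 1: r(k) = (k + 2)*(k + 6)*(3*k + 19)/((k + 5)*(k + 8)*(3*k + 16)).
Factor: A=k + 2; B=k + 8; C=k**2 + 31*k/3 + 80/3.
Solve (k + 2)·f(k+1) − (k + 7)·f(k) = k**2 + 31*k/3 + 80/3.
deg f ≤ 5 (via 1,1,2).
Solve for f: f(k) = k*(k + 4)*(k + 5)*(k**2 + 11*k + 36)/108 (degree 5 ≤ 5).
So s_k = (B(k−1)f/C)·t_k = (k*(k + 4)*(k + 7)*(k**2 + 11*k + 36)/(36*(3*k + 16)))·t_k = 5*k*(-k**2 - 11*k - 36)/(36*(k**3 + 11*k**2 + 36*k + 36)).
Check: Δs_k = 5*(-3*k - 16)/(k**5 + 22*k**4 + 185*k**3 + 740*k**2 + 1404*k + 1008). ✓

s_k = 5*k*(-k**2 - 11*k - 36)/(36*(k**3 + 11*k**2 + 36*k + 36))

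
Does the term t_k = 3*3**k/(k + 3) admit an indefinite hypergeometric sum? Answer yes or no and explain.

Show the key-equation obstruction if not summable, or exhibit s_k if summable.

Compute t_(k+1)/t_k: get 3*(k + 3)/(k + 4).
A = 3*k + 9, B = k + 4, C = 1.
Key eq: (3*k + 9)·f(k+1) = (k + 3)·f(k) + (1).
Bound: deg f ≤ -1.
deg f ≤ -1 is impossible — no certificate.

No — negative degree bound, so no certificate f.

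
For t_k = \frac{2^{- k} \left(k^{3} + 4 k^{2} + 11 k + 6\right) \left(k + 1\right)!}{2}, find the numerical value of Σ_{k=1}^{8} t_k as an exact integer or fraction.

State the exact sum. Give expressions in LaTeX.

r(k) = (k**4 + 9*k**3 + 36*k**2 + 66*k + 44)/(2*(k**3 + 4*k**2 + 11*k + 6)) after simplifying.
Take A(k)=k/2 + 1, B(k)=1, C(k)=k**3 + 4*k**2 + 11*k + 6.
Need (k/2 + 1)·f(k+1) − (1)·f(k) = k**3 + 4*k**2 + 11*k + 6.
Bound: deg f ≤ 2.
A polynomial solution: f(k) = 2*(k**2 + 2*k + 4).
Certificate R = B(k−1)f/C = 2*(k**2 + 2*k + 4)/(k**3 + 4*k**2 + 11*k + 6) gives s_k = (k**2 + 2*k + 4)*factorial(k + 1)/2**k.
Δs = (k**3 + 4*k**2 + 11*k + 6)*factorial(k + 1)/(2*2**k), as required.
Σ_(k=1)^(8) t_k = s_(9) − s_(1) = 1460025/2 − (7) = 1460011/2.

Σ = 1460011/2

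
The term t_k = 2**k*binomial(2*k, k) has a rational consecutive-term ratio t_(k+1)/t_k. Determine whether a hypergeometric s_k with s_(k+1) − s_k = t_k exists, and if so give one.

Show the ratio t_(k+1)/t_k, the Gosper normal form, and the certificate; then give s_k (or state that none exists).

no hypergeometric antidifference exists

Step 1: r(k) = 4*(2*k + 1)/(k + 1).
So A=8*k + 4 and B=k + 1, with C=1.
f must satisfy (8*k + 4)·f(k+1) − (k)·f(k) = 1.
Degrees (1,1,0) ⇒ d ≤ -1.
Negative degree bound (-1): no f exists, t_k not Gosper-summable.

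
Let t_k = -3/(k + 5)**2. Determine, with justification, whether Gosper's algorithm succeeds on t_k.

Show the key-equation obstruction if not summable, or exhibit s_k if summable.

r(k) = (k + 5)**2/(k + 6)**2 after simplifying.
Normal form (A,B,C) = (k**2 + 10*k + 25, k**2 + 12*k + 36, 1).
Solve (k**2 + 10*k + 25)·f(k+1) − (k**2 + 10*k + 25)·f(k) = 1.
Bound: deg f ≤ 0.
f = c0 ⇒ A·f(k+1) − B(k−1)·f(k) − C = -1. The system {-1 = 0} is inconsistent; no antidifference.

No — key equation has no polynomial f.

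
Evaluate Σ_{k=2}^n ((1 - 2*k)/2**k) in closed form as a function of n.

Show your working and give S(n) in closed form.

S(n) = 2**(-n - 1)*(-5*2**n + 4*n + 6)

r(k) = (2*k + 1)/(2*(2*k - 1)) after simplifying.
Factor: A=1/2; B=1; C=k - 1/2.
f must satisfy (1/2)·f(k+1) − (1)·f(k) = k - 1/2.
Bound: deg f ≤ 1.
Solving with deg f ≤ 1: f(k) = -2*k - 1.
R(k) = B(k−1)·f(k)/C(k) = -2*(2*k + 1)/(2*k - 1); s_k = R·t_k = 2*(2*k + 1)/2**k.
Check: Δs_k = (1 - 2*k)/2**k. ✓
Σ_(k=2)^n t_k = s_(n+1) − s_(2) = ((2*n + 3)/2**n) − (5/2), i.e. 2**(-n - 1)*(-5*2**n + 4*n + 6).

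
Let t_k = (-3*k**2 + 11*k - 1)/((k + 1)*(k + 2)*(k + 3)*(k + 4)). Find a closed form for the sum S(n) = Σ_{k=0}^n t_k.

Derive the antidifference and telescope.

S(n) = (-n**3 + 9*n**2 + 4*n - 6)/(6*(n**3 + 9*n**2 + 26*n + 24))

Ratio r(k) = -(k + 1)*(11*k - 3*(k + 1)**2 + 10)/((k + 5)*(3*k**2 - 11*k + 1)).
Normal form (A,B,C) = (k + 1, k + 5, k**2 - 11*k/3 + 1/3).
f must satisfy (k + 1)·f(k+1) − (k + 4)·f(k) = k**2 - 11*k/3 + 1/3.
d = 3 from the (1,1,2) case.
Match coefficients ⇒ f(k) = k*(k**2 - 12*k + 17)/18.
R(k) = B(k−1)·f(k)/C(k) = k*(k + 4)*(k**2 - 12*k + 17)/(6*(3*k**2 - 11*k + 1)); s_k = R·t_k = k*(-k**2 + 12*k - 17)/(6*(k + 1)*(k + 2)*(k + 3)).
s_(k+1) − s_k = (-3*k**2 + 11*k - 1)/(k**4 + 10*k**3 + 35*k**2 + 50*k + 24) = t_k.
Σ_(k=0)^n t_k = s_(n+1) − s_(0) = ((-n**3 + 9*n**2 + 4*n - 6)/(6*(n**3 + 9*n**2 + 26*n + 24))) − (0), i.e. (-n**3 + 9*n**2 + 4*n - 6)/(6*(n**3 + 9*n**2 + 26*n + 24)).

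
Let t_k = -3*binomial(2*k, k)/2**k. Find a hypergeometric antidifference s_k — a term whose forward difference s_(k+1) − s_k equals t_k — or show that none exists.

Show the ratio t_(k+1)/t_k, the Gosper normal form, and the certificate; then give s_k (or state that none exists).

none — t_k is not Gosper-summable

Ratio r(k) = (2*k + 1)/(k + 1).
Gosper form: A/B · C(k+1)/C(k) with A=2*k + 1, B=k + 1, C=1.
f must satisfy (2*k + 1)·f(k+1) − (k)·f(k) = 1.
From deg A=1, deg B=1, deg C=0: d=-1.
d = -1 < 0 ⇒ no nonzero polynomial f; not summable.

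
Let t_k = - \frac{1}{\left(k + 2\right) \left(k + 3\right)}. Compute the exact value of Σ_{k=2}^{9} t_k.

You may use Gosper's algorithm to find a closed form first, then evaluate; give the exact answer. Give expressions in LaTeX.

Σ = -1/6

t_(k+1)/t_k = (k + 2)/(k + 4).
Normal form (A,B,C) = (k + 2, k + 4, 1).
Solve (k + 2)·f(k+1) − (k + 3)·f(k) = 1.
deg f ≤ 1 (via 1,1,0).
Solving with deg f ≤ 1: f(k) = k/2.
Then R = B(k−1)f/C = k*(k + 3)/2, so s_k = R(k)·t_k = -k/(2*k + 4).
s_(k+1) − s_k = -1/(k**2 + 5*k + 6) = t_k.
Σ_(k=2)^(9) t_k = s_(10) − s_(2) = -5/12 − (-1/4) = -1/6.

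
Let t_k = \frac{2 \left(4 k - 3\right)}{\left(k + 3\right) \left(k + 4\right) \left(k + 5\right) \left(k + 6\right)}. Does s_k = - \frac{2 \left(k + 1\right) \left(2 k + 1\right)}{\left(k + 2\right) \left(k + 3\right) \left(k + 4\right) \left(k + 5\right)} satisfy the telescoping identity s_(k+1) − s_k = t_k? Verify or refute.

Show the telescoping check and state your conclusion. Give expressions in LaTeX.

Invalid: residual - \frac{12 k}{k^{5} + 20 k^{4} + 155 k^{3} + 580 k^{2} + 1044 k + 720} ≠ 0.

s_(k+1) = -2*(k + 2)*(2*k + 3)/((k + 3)*(k + 4)*(k + 5)*(k + 6))
s_(k+1) − s_k = 2*(4*k**2 - k - 6)/(k**5 + 20*k**4 + 155*k**3 + 580*k**2 + 1044*k + 720)
(s_(k+1) − s_k) − t_k = -12*k/(k**5 + 20*k**4 + 155*k**3 + 580*k**2 + 1044*k + 720)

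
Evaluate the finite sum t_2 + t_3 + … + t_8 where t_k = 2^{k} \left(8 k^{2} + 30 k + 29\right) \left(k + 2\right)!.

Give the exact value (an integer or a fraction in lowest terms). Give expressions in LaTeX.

Σ = 756183858336

The ratio is 2*(8*k**3 + 70*k**2 + 205*k + 201)/(8*k**2 + 30*k + 29).
So A=2*k + 6 and B=1, with C=k**2 + 15*k/4 + 29/8.
Solve (2*k + 6)·f(k+1) − (1)·f(k) = k**2 + 15*k/4 + 29/8.
deg f ≤ 1 (via 1,0,2).
Coefficient equations give f(k) = (4*k + 1)/8.
Get s_k = R·t_k = 2**k*(4*k + 1)*factorial(k + 2) with R(k) = B(k−1)f(k)/C(k) = (4*k + 1)/(8*k**2 + 30*k + 29).
s_(k+1) − s_k = 2**k*(8*k**2 + 30*k + 29)*factorial(k + 2) = t_k.
Telescoping: Σ = s_(9) − s_(2) = 756183859200 − (864) = 756183858336.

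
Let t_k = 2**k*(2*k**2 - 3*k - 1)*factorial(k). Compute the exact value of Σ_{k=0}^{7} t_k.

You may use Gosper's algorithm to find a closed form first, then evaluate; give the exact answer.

Step 1: r(k) = 2*(2*k**3 + 3*k**2 - k - 2)/(2*k**2 - 3*k - 1).
So A=2*k + 2 and B=1, with C=k**2 - 3*k/2 - 1/2.
Set up (2*k + 2)·f(k+1) − (1)·f(k) − (k**2 - 3*k/2 - 1/2) = 0.
From deg A=1, deg B=0, deg C=2: d=1.
A polynomial solution: f(k) = (k - 3)/2.
Certificate R = B(k−1)f/C = (k - 3)/(2*k**2 - 3*k - 1) gives s_k = 2**k*(k - 3)*factorial(k).
Check: Δs_k = 2**k*(2*k**2 - 3*k - 1)*factorial(k). ✓
Σ_(k=0)^(7) t_k = s_(8) − s_(0) = 51609600 − (-3) = 51609603.

Σ = 51609603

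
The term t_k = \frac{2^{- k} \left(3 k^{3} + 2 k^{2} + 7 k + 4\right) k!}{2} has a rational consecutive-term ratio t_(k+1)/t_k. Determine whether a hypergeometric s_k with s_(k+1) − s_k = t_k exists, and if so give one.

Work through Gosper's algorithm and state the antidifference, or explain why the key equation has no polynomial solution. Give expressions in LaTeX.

t_(k+1)/t_k = (3*k**4 + 14*k**3 + 31*k**2 + 36*k + 16)/(2*(3*k**3 + 2*k**2 + 7*k + 4)).
So A=k/2 + 1/2 and B=1, with C=k**3 + 2*k**2/3 + 7*k/3 + 4/3.
Key eq: (k/2 + 1/2)·f(k+1) = (1)·f(k) + (k**3 + 2*k**2/3 + 7*k/3 + 4/3).
Bound: deg f ≤ 2.
Coefficient equations give f(k) = 2*(k - 1)*(3*k + 2)/3.
Certificate R = B(k−1)f/C = 2*(k - 1)*(3*k + 2)/(3*k**3 + 2*k**2 + 7*k + 4) gives s_k = (k - 1)*(3*k + 2)*factorial(k)/2**k.
Δs = (3*k**3 + 2*k**2 + 7*k + 4)*factorial(k)/(2*2**k), as required.

s_k = 2^{- k} \left(k - 1\right) \left(3 k + 2\right) k!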